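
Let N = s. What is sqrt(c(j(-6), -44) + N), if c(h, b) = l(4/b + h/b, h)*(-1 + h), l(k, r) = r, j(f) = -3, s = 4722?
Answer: 3*sqrt(526) ≈ 68.804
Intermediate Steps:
N = 4722
c(h, b) = h*(-1 + h)
sqrt(c(j(-6), -44) + N) = sqrt(-3*(-1 - 3) + 4722) = sqrt(-3*(-4) + 4722) = sqrt(12 + 4722) = sqrt(4734) = 3*sqrt(526)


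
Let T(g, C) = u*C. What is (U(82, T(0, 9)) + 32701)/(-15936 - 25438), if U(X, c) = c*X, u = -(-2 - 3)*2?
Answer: -40081/41374 ≈ -0.96875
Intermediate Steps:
u = 10 (u = -1*(-5)*2 = 5*2 = 10)
T(g, C) = 10*C
U(X, c) = X*c
(U(82, T(0, 9)) + 32701)/(-15936 - 25438) = (82*(10*9) + 32701)/(-15936 - 25438) = (82*90 + 32701)/(-41374) = (7380 + 32701)*(-1/41374) = 40081*(-1/41374) = -40081/41374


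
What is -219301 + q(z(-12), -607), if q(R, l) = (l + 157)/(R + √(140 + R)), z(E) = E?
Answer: -437927/2 + 225*√2 ≈ -2.1865e+5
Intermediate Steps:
q(R, l) = (157 + l)/(R + √(140 + R))
-219301 + q(z(-12), -607) = -219301 + (157 - 607)/(-12 + √(140 - 12)) = -219301 - 450/(-12 + √128) = -219301 - 450/(-12 + 8*√2)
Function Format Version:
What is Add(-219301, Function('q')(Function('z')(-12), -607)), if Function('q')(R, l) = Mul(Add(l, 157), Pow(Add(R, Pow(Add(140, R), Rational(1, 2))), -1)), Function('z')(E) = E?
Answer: Add(Rational(-437927, 2), Mul(225, Pow(2, Rational(1, 2)))) ≈ -2.1865e+5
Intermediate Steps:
Function('q')(R, l) = Mul(Pow(Add(R, Pow(Add(140, R), Rational(1, 2))), -1), Add(157, l)) (Function('q')(R, l) = Mul(Add(157, l), Pow(Add(R, Pow(Add(140, R), Rational(1, 2))), -1)) = Mul(Pow(Add(R, Pow(Add(140, R), Rational(1, 2))), -1), Add(157, l)))
Add(-219301, Function('q')(Function('z')(-12), -607)) = Add(-219301, Mul(Pow(Add(-12, Pow(Add(140, -12), Rational(1, 2))), -1), Add(157, -607))) = Add(-219301, Mul(Pow(Add(-12, Pow(128, Rational(1, 2))), -1), -450)) = Add(-219301, Mul(Pow(Add(-12, Mul(8, Pow(2, Rational(1, 2)))), -1), -450)) = Add(-219301, Mul(-450, Pow(Add(-12, Mul(8, Pow(2, Rational(1, 2)))), -1)))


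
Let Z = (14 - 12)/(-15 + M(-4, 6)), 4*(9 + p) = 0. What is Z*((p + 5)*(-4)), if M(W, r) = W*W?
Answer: 32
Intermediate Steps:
p = -9 (p = -9 + (¼)*0 = -9 + 0 = -9)
M(W, r) = W²
Z = 2 (Z = (14 - 12)/(-15 + (-4)²) = 2/(-15 + 16) = 2/1 = 2*1 = 2)
Z*((p + 5)*(-4)) = 2*((-9 + 5)*(-4)) = 2*(-4*(-4)) = 2*16 = 32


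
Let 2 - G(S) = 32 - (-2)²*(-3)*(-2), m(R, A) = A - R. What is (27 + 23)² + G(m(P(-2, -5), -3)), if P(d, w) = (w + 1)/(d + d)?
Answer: 2494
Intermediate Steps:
P(d, w) = (1 + w)/(2*d) (P(d, w) = (1 + w)/((2*d)) = (1 + w)*(1/(2*d)) = (1 + w)/(2*d))
G(S) = -6 (G(S) = 2 - (32 - (-2)²*(-3)*(-2)) = 2 - (32 - 4*(-3)*(-2)) = 2 - (32 - (-12)*(-2)) = 2 - (32 - 1*24) = 2 - (32 - 24) = 2 - 1*8 = 2 - 8 = -6)
(27 + 23)² + G(m(P(-2, -5), -3)) = (27 + 23)² - 6 = 50² - 6 = 2500 - 6 = 2494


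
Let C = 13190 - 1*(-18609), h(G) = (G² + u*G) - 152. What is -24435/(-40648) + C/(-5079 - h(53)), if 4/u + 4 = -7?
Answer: -3036020683/862591208 ≈ -3.5197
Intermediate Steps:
u = -4/11 (u = 4/(-4 - 7) = 4/(-11) = 4*(-1/11) = -4/11 ≈ -0.36364)
h(G) = -152 + G² - 4*G/11 (h(G) = (G² - 4*G/11) - 152 = -152 + G² - 4*G/11)
C = 31799 (C = 13190 + 18609 = 31799)
-24435/(-40648) + C/(-5079 - h(53)) = -24435/(-40648) + 31799/(-5079 - (-152 + 53² - 4/11*53)) = -24435*(-1/40648) + 31799/(-5079 - (-152 + 2809 - 212/11)) = 24435/40648 + 31799/(-5079 - 1*29015/11) = 24435/40648 + 31799/(-5079 - 29015/11) = 24435/40648 + 31799/(-84884/11) = 24435/40648 + 31799*(-11/84884) = 24435/40648 - 349789/84884 = -3036020683/862591208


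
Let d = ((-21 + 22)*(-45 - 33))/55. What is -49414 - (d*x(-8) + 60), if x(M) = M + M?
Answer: -2722318/55 ≈ -49497.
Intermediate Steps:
d = -78/55 (d = (1*(-78))*(1/55) = -78*1/55 = -78/55 ≈ -1.4182)
x(M) = 2*M
-49414 - (d*x(-8) + 60) = -49414 - (-156*(-8)/55 + 60) = -49414 - (-78/55*(-16) + 60) = -49414 - (1248/55 + 60) = -49414 - 1*4548/55 = -49414 - 4548/55 = -2722318/55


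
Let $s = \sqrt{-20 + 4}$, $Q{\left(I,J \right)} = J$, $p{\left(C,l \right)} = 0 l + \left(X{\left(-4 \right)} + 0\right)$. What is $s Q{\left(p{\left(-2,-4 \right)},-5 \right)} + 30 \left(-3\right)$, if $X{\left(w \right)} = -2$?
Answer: $-90 - 20 i \approx -90.0 - 20.0 i$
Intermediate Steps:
$p{\left(C,l \right)} = -2$ ($p{\left(C,l \right)} = 0 l + \left(-2 + 0\right) = 0 - 2 = -2$)
$s = 4 i$ ($s = \sqrt{-16} = 4 i \approx 4.0 i$)
$s Q{\left(p{\left(-2,-4 \right)},-5 \right)} + 30 \left(-3\right) = 4 i \left(-5\right) + 30 \left(-3\right) = - 20 i - 90 = -90 - 20 i$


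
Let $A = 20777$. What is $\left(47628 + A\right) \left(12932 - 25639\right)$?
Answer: $-869222335$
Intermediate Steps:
$\left(47628 + A\right) \left(12932 - 25639\right) = \left(47628 + 20777\right) \left(12932 - 25639\right) = 68405 \left(-12707\right) = -869222335$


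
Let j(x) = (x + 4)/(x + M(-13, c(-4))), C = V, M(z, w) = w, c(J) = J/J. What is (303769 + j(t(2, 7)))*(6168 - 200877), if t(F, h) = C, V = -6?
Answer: -295733180523/5 ≈ -5.9147e+10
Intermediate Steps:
c(J) = 1
C = -6
t(F, h) = -6
j(x) = (4 + x)/(1 + x) (j(x) = (x + 4)/(x + 1) = (4 + x)/(1 + x))
(303769 + j(t(2, 7)))*(6168 - 200877) = (303769 + (4 - 6)/(1 - 6))*(6168 - 200877) = (303769 - 2/(-5))*(-194709) = (303769 - ⅕*(-2))*(-194709) = (303769 + ⅖)*(-194709) = (1518847/5)*(-194709) = -295733180523/5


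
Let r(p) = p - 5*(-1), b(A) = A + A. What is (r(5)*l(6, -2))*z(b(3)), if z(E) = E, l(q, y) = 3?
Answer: 180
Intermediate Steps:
b(A) = 2*A
r(p) = 5 + p (r(p) = p + 5 = 5 + p)
(r(5)*l(6, -2))*z(b(3)) = ((5 + 5)*3)*(2*3) = (10*3)*6 = 30*6 = 180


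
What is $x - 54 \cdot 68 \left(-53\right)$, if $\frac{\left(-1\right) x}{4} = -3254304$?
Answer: $13211832$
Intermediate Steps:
$x = 13017216$ ($x = \left(-4\right) \left(-3254304\right) = 13017216$)
$x - 54 \cdot 68 \left(-53\right) = 13017216 - 54 \cdot 68 \left(-53\right) = 13017216 - 3672 \left(-53\right) = 13017216 - -194616 = 13017216 + 194616 = 13211832$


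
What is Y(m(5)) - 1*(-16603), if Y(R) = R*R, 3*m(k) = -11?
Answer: 149548/9 ≈ 16616.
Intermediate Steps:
m(k) = -11/3 (m(k) = (⅓)*(-11) = -11/3)
Y(R) = R²
Y(m(5)) - 1*(-16603) = (-11/3)² - 1*(-16603) = 121/9 + 16603 = 149548/9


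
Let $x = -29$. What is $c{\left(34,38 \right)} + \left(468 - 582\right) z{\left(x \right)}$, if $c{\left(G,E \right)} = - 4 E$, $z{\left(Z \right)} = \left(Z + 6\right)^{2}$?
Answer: $-60458$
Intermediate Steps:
$z{\left(Z \right)} = \left(6 + Z\right)^{2}$
$c{\left(34,38 \right)} + \left(468 - 582\right) z{\left(x \right)} = \left(-4\right) 38 + \left(468 - 582\right) \left(6 - 29\right)^{2} = -152 - 114 \left(-23\right)^{2} = -152 - 60306 = -60458$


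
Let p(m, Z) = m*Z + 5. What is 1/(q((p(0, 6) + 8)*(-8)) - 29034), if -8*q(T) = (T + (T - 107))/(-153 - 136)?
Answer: -2312/67126923 ≈ -3.4442e-5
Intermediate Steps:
p(m, Z) = 5 + Z*m (p(m, Z) = Z*m + 5 = 5 + Z*m)
q(T) = -107/2312 + T/1156 (q(T) = -(T + (T - 107))/(8*(-153 - 136)) = -(T + (-107 + T))/(8*(-289)) = -(-107 + 2*T)*(-1)/(8*289) = -(107/289 - 2*T/289)/8 = -107/2312 + T/1156)
1/(q((p(0, 6) + 8)*(-8)) - 29034) = 1/((-107/2312 + (((5 + 6*0) + 8)*(-8))/1156) - 29034) = 1/((-107/2312 + (((5 + 0) + 8)*(-8))/1156) - 29034) = 1/((-107/2312 + ((5 + 8)*(-8))/1156) - 29034) = 1/((-107/2312 + (13*(-8))/1156) - 29034) = 1/((-107/2312 + (1/1156)*(-104)) - 29034) = 1/((-107/2312 - 26/289) - 29034) = 1/(-315/2312 - 29034) = 1/(-67126923/2312) = -2312/67126923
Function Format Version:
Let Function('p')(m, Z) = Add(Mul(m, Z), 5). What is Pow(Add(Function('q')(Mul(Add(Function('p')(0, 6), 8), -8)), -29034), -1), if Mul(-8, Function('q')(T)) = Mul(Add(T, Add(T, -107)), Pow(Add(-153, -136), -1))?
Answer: Rational(-2312, 67126923) ≈ -3.4442e-5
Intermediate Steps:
Function('p')(m, Z) = Add(5, Mul(Z, m)) (Function('p')(m, Z) = Add(Mul(Z, m), 5) = Add(5, Mul(Z, m)))
Function('q')(T) = Add(Rational(-107, 2312), Mul(Rational(1, 1156), T)) (Function('q')(T) = Mul(Rational(-1, 8), Mul(Add(T, Add(T, -107)), Pow(Add(-153, -136), -1))) = Mul(Rational(-1, 8), Mul(Add(T, Add(-107, T)), Pow(-289, -1))) = Mul(Rational(-1, 8), Mul(Add(-107, Mul(2, T)), Rational(-1, 289))) = Mul(Rational(-1, 8), Add(Rational(107, 289), Mul(Rational(-2, 289), T))) = Add(Rational(-107, 2312), Mul(Rational(1, 1156), T)))
Pow(Add(Function('q')(Mul(Add(Function('p')(0, 6), 8), -8)), -29034), -1) = Pow(Add(Add(Rational(-107, 2312), Mul(Rational(1, 1156), Mul(Add(Add(5, Mul(6, 0)), 8), -8))), -29034), -1) = Pow(Add(Add(Rational(-107, 2312), Mul(Rational(1, 1156), Mul(Add(Add(5, 0), 8), -8))), -29034), -1) = Pow(Add(Add(Rational(-107, 2312), Mul(Rational(1, 1156), Mul(Add(5, 8), -8))), -29034), -1) = Pow(Add(Add(Rational(-107, 2312), Mul(Rational(1, 1156), Mul(13, -8))), -29034), -1) = Pow(Add(Add(Rational(-107, 2312), Mul(Rational(1, 1156), -104)), -29034), -1) = Pow(Add(Add(Rational(-107, 2312), Rational(-26, 289)), -29034), -1) = Pow(Add(Rational(-315, 2312), -29034), -1) = Pow(Rational(-67126923, 2312), -1) = Rational(-2312, 67126923)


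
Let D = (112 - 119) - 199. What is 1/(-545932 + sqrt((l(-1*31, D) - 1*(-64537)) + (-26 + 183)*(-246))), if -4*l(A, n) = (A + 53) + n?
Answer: -545932/298041722663 - sqrt(25961)/298041722663 ≈ -1.8323e-6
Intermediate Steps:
D = -206 (D = -7 - 199 = -206)
l(A, n) = -53/4 - A/4 - n/4 (l(A, n) = -((A + 53) + n)/4 = -((53 + A) + n)/4 = -(53 + A + n)/4 = -53/4 - A/4 - n/4)
1/(-545932 + sqrt((l(-1*31, D) - 1*(-64537)) + (-26 + 183)*(-246))) = 1/(-545932 + sqrt(((-53/4 - (-1)*31/4 - 1/4*(-206)) - 1*(-64537)) + (-26 + 183)*(-246))) = 1/(-545932 + sqrt(((-53/4 - 1/4*(-31) + 103/2) + 64537) + 157*(-246))) = 1/(-545932 + sqrt(((-53/4 + 31/4 + 103/2) + 64537) - 38622)) = 1/(-545932 + sqrt((46 + 64537) - 38622)) = 1/(-545932 + sqrt(64583 - 38622)) = 1/(-545932 + sqrt(25961))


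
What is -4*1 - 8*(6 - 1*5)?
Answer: -12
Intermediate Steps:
-4*1 - 8*(6 - 1*5) = -4 - 8*(6 - 5) = -4 - 8*1 = -4 - 8 = -12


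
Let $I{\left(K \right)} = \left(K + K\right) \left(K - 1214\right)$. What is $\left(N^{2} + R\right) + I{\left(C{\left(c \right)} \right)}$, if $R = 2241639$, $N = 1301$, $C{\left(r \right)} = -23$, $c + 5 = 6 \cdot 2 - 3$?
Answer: $3991142$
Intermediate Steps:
$c = 4$ ($c = -5 + \left(6 \cdot 2 - 3\right) = -5 + \left(12 - 3\right) = -5 + 9 = 4$)
$I{\left(K \right)} = 2 K \left(-1214 + K\right)$
$\left(N^{2} + R\right) + I{\left(C{\left(c \right)} \right)} = \left(1301^{2} + 2241639\right) + 2 \left(-23\right) \left(-1214 - 23\right) = \left(1692601 + 2241639\right) + 2 \left(-23\right) \left(-1237\right) = 3934240 + 56902 = 3991142$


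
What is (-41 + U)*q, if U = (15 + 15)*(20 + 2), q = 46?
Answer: 28474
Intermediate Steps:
U = 660 (U = 30*22 = 660)
(-41 + U)*q = (-41 + 660)*46 = 619*46 = 28474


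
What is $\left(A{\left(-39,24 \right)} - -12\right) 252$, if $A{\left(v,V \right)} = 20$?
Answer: $8064$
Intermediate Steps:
$\left(A{\left(-39,24 \right)} - -12\right) 252 = \left(20 - -12\right) 252 = \left(20 + 12\right) 252 = 32 \cdot 252 = 8064$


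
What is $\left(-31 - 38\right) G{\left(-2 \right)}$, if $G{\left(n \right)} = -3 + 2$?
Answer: $69$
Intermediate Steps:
$G{\left(n \right)} = -1$
$\left(-31 - 38\right) G{\left(-2 \right)} = \left(-31 - 38\right) \left(-1\right) = \left(-69\right) \left(-1\right) = 69$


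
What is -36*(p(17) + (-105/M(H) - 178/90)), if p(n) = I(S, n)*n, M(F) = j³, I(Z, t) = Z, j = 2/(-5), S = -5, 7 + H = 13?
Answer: -559313/10 ≈ -55931.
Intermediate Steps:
H = 6 (H = -7 + 13 = 6)
j = -⅖ (j = 2*(-⅕) = -⅖ ≈ -0.40000)
M(F) = -8/125 (M(F) = (-⅖)³ = -8/125)
p(n) = -5*n
-36*(p(17) + (-105/M(H) - 178/90)) = -36*(-5*17 + (-105/(-8/125) - 178/90)) = -36*(-85 + (-105*(-125/8) - 178*1/90)) = -36*(-85 + (13125/8 - 89/45)) = -36*(-85 + 589913/360) = -36*559313/360 = -559313/10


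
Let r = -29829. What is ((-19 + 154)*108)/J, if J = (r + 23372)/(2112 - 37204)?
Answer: 511641360/6457 ≈ 79238.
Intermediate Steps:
J = 6457/35092 (J = (-29829 + 23372)/(2112 - 37204) = -6457/(-35092) = -6457*(-1/35092) = 6457/35092 ≈ 0.18400)
((-19 + 154)*108)/J = ((-19 + 154)*108)/(6457/35092) = (135*108)*(35092/6457) = 14580*(35092/6457) = 511641360/6457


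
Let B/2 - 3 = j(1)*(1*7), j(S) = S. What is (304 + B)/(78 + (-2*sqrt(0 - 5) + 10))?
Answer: 2376/647 + 54*I*sqrt(5)/647 ≈ 3.6723 + 0.18663*I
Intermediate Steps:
B = 20 (B = 6 + 2*(1*(1*7)) = 6 + 2*(1*7) = 6 + 2*7 = 6 + 14 = 20)
(304 + B)/(78 + (-2*sqrt(0 - 5) + 10)) = (304 + 20)/(78 + (-2*sqrt(0 - 5) + 10)) = 324/(78 + (-2*I*sqrt(5) + 10)) = 324/(78 + (10 - 2*I*sqrt(5))) = 324/(88 - 2*I*sqrt(5))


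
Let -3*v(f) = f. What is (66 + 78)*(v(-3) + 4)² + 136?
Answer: 3736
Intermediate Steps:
v(f) = -f/3
(66 + 78)*(v(-3) + 4)² + 136 = (66 + 78)*(-⅓*(-3) + 4)² + 136 = 144*(1 + 4)² + 136 = 144*5² + 136 = 144*25 + 136 = 3600 + 136 = 3736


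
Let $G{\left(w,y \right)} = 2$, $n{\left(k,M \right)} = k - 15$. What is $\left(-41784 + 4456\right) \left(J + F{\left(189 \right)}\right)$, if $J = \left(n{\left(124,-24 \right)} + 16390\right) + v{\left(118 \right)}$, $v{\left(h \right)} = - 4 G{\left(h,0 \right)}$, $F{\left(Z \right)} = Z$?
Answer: $-622631040$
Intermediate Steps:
$n{\left(k,M \right)} = -15 + k$
$v{\left(h \right)} = -8$ ($v{\left(h \right)} = \left(-4\right) 2 = -8$)
$J = 16491$ ($J = \left(\left(-15 + 124\right) + 16390\right) - 8 = \left(109 + 16390\right) - 8 = 16499 - 8 = 16491$)
$\left(-41784 + 4456\right) \left(J + F{\left(189 \right)}\right) = \left(-41784 + 4456\right) \left(16491 + 189\right) = \left(-37328\right) 16680 = -622631040$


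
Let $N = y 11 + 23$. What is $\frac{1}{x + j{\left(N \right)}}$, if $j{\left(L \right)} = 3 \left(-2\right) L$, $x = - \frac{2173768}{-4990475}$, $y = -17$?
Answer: $\frac{4990475}{4912801168} \approx 0.0010158$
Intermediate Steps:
$N = -164$ ($N = \left(-17\right) 11 + 23 = -187 + 23 = -164$)
$x = \frac{2173768}{4990475}$ ($x = \left(-2173768\right) \left(- \frac{1}{4990475}\right) = \frac{2173768}{4990475} \approx 0.43558$)
$j{\left(L \right)} = - 6 L$
$\frac{1}{x + j{\left(N \right)}} = \frac{1}{\frac{2173768}{4990475} - -984} = \frac{1}{\frac{2173768}{4990475} + 984} = \frac{1}{\frac{4912801168}{4990475}} = \frac{4990475}{4912801168}$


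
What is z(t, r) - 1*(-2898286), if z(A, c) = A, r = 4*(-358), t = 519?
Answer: 2898805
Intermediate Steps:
r = -1432
z(t, r) - 1*(-2898286) = 519 - 1*(-2898286) = 519 + 2898286 = 2898805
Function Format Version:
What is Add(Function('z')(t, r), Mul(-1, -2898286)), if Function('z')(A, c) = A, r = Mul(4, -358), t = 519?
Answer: 2898805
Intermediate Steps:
r = -1432
Add(Function('z')(t, r), Mul(-1, -2898286)) = Add(519, Mul(-1, -2898286)) = Add(519, 2898286) = 2898805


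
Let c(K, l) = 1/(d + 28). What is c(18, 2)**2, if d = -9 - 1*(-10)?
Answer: 1/841 ≈ 0.0011891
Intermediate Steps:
d = 1 (d = -9 + 10 = 1)
c(K, l) = 1/29 (c(K, l) = 1/(1 + 28) = 1/29)
c(18, 2)**2 = (1/29)**2 = 1/841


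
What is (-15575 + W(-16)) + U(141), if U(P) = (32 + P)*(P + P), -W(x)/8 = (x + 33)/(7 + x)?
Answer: 299035/9 ≈ 33226.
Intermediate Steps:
W(x) = -8*(33 + x)/(7 + x) (W(x) = -8*(x + 33)/(7 + x) = -8*(33 + x)/(7 + x))
U(P) = 2*P*(32 + P) (U(P) = (32 + P)*(2*P) = 2*P*(32 + P))
(-15575 + W(-16)) + U(141) = (-15575 + 8*(-33 - 1*(-16))/(7 - 16)) + 2*141*(32 + 141) = (-15575 + 8*(-33 + 16)/(-9)) + 2*141*173 = (-15575 + 8*(-1/9)*(-17)) + 48786 = (-15575 + 136/9) + 48786 = -140039/9 + 48786 = 299035/9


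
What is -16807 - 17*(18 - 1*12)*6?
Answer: -17419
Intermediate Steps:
-16807 - 17*(18 - 1*12)*6 = -16807 - 17*(18 - 12)*6 = -16807 - 17*6*6 = -16807 - 102*6 = -16807 - 612 = -17419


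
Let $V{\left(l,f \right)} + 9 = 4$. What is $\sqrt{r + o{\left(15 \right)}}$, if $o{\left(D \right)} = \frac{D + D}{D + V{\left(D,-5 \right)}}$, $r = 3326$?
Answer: $\sqrt{3329} \approx 57.698$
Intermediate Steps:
$V{\left(l,f \right)} = -5$ ($V{\left(l,f \right)} = -9 + 4 = -5$)
$o{\left(D \right)} = \frac{2 D}{-5 + D}$ ($o{\left(D \right)} = \frac{D + D}{D - 5} = \frac{2 D}{-5 + D}$)
$\sqrt{r + o{\left(15 \right)}} = \sqrt{3326 + 2 \cdot 15 \frac{1}{-5 + 15}} = \sqrt{3326 + 2 \cdot 15 \cdot \frac{1}{10}} = \sqrt{3326 + 3} = \sqrt{3329}$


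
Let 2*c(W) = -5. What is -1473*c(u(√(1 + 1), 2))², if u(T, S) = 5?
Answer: -36825/4 ≈ -9206.3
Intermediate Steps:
c(W) = -5/2 (c(W) = (½)*(-5) = -5/2)
-1473*c(u(√(1 + 1), 2))² = -1473*(-5/2)² = -1473*25/4 = -36825/4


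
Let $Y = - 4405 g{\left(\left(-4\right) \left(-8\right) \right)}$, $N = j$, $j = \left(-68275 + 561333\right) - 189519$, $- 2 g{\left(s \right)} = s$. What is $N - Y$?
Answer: $233059$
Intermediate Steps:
$g{\left(s \right)} = - \frac{s}{2}$
$j = 303539$ ($j = 493058 - 189519 = 303539$)
$N = 303539$
$Y = 70480$ ($Y = - 4405 \left(- \frac{\left(-4\right) \left(-8\right)}{2}\right) = - 4405 \left(\left(- \frac{1}{2}\right) 32\right) = \left(-4405\right) \left(-16\right) = 70480$)
$N - Y = 303539 - 70480 = 233059$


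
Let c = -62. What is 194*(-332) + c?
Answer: -64470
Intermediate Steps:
194*(-332) + c = 194*(-332) - 62 = -64408 - 62 = -64470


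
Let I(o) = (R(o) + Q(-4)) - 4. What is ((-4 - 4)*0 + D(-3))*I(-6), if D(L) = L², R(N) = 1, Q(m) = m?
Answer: -63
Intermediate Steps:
I(o) = -7 (I(o) = (1 - 4) - 4 = -3 - 4 = -7)
((-4 - 4)*0 + D(-3))*I(-6) = ((-4 - 4)*0 + (-3)²)*(-7) = (-8*0 + 9)*(-7) = (0 + 9)*(-7) = 9*(-7) = -63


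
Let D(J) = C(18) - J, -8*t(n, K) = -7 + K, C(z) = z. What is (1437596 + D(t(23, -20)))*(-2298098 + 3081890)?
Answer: 1126787706990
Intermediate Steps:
t(n, K) = 7/8 - K/8 (t(n, K) = -(-7 + K)/8 = 7/8 - K/8)
D(J) = 18 - J
(1437596 + D(t(23, -20)))*(-2298098 + 3081890) = (1437596 + (18 - (7/8 - ⅛*(-20))))*(-2298098 + 3081890) = (1437596 + (18 - (7/8 + 5/2)))*783792 = (1437596 + (18 - 1*27/8))*783792 = (1437596 + (18 - 27/8))*783792 = (1437596 + 117/8)*783792 = (11500885/8)*783792 = 1126787706990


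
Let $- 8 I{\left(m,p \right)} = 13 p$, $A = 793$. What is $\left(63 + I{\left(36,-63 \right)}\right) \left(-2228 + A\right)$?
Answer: $- \frac{1898505}{8} \approx -2.3731 \cdot 10^{5}$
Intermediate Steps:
$I{\left(m,p \right)} = - \frac{13 p}{8}$
$\left(63 + I{\left(36,-63 \right)}\right) \left(-2228 + A\right) = \left(63 - - \frac{819}{8}\right) \left(-2228 + 793\right) = \left(63 + \frac{819}{8}\right) \left(-1435\right) = \frac{1323}{8} \left(-1435\right) = - \frac{1898505}{8}$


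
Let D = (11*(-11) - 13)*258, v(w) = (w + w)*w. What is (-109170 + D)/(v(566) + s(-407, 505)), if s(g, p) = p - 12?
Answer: -47914/213735 ≈ -0.22417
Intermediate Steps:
s(g, p) = -12 + p
v(w) = 2*w² (v(w) = (2*w)*w = 2*w²)
D = -34572 (D = (-121 - 13)*258 = -134*258 = -34572)
(-109170 + D)/(v(566) + s(-407, 505)) = (-109170 - 34572)/(2*566² + (-12 + 505)) = -143742/(2*320356 + 493) = -143742/(640712 + 493) = -143742/641205 = -143742*1/641205 = -47914/213735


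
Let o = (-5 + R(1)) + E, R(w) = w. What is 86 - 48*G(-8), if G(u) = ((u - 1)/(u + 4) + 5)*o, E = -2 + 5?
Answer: 434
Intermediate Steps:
E = 3
o = -1 (o = (-5 + 1) + 3 = -4 + 3 = -1)
G(u) = -5 - (-1 + u)/(4 + u) (G(u) = ((u - 1)/(u + 4) + 5)*(-1) = ((-1 + u)/(4 + u) + 5)*(-1) = (5 + (-1 + u)/(4 + u))*(-1) = -5 - (-1 + u)/(4 + u))
86 - 48*G(-8) = 86 - 48*(-19 - 6*(-8))/(4 - 8) = 86 - 48*(-19 + 48)/(-4) = 86 - (-12)*29 = 86 - 48*(-29/4) = 86 + 348 = 434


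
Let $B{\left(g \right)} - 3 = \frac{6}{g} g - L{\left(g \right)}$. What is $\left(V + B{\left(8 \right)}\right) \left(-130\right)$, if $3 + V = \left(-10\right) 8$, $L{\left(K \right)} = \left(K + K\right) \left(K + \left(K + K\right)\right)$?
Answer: $59540$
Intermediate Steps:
$L{\left(K \right)} = 6 K^{2}$ ($L{\left(K \right)} = 2 K \left(K + 2 K\right) = 2 K 3 K = 6 K^{2}$)
$V = -83$ ($V = -3 - 80 = -83$)
$B{\left(g \right)} = 9 - 6 g^{2}$ ($B{\left(g \right)} = 3 + \left(\frac{6}{g} g - 6 g^{2}\right) = 3 - \left(-6 + 6 g^{2}\right) = 9 - 6 g^{2}$)
$\left(V + B{\left(8 \right)}\right) \left(-130\right) = \left(-83 + \left(9 - 6 \cdot 8^{2}\right)\right) \left(-130\right) = \left(-83 + \left(9 - 384\right)\right) \left(-130\right) = \left(-83 - 375\right) \left(-130\right) = \left(-458\right) \left(-130\right) = 59540$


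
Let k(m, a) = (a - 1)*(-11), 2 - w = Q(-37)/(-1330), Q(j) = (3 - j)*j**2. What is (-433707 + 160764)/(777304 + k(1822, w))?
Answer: -1100043/3130901 ≈ -0.35135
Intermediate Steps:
Q(j) = j**2*(3 - j)
w = 5742/133 (w = 2 - (-37)**2*(3 - 1*(-37))/(-1330) = 2 - 1369*(3 + 37)*(-1)/1330 = 2 - 1369*40*(-1)/1330 = 2 - 54760*(-1)/1330 = 2 - 1*(-5476/133) = 2 + 5476/133 = 5742/133 ≈ 43.173)
k(m, a) = 11 - 11*a (k(m, a) = (-1 + a)*(-11) = 11 - 11*a)
(-433707 + 160764)/(777304 + k(1822, w)) = (-433707 + 160764)/(777304 + (11 - 11*5742/133)) = -272943/(777304 + (11 - 63162/133)) = -272943/(777304 - 61699/133) = -272943/103319733/133 = -272943*133/103319733 = -1100043/3130901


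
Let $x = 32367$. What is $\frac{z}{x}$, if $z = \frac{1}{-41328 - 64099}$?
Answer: $- \frac{1}{3412355709} \approx -2.9305 \cdot 10^{-10}$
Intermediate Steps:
$z = - \frac{1}{105427}$ ($z = \frac{1}{-105427} = - \frac{1}{105427} \approx -9.4852 \cdot 10^{-6}$)
$\frac{z}{x} = - \frac{1}{105427 \cdot 32367} = \left(- \frac{1}{105427}\right) \frac{1}{32367} = - \frac{1}{3412355709}$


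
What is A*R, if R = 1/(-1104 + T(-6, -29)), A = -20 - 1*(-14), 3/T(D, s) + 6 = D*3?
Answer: 48/8833 ≈ 0.0054342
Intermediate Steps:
T(D, s) = 3/(-6 + 3*D) (T(D, s) = 3/(-6 + D*3) = 3/(-6 + 3*D))
A = -6 (A = -20 + 14 = -6)
R = -8/8833 (R = 1/(-1104 + 1/(-2 - 6)) = 1/(-1104 + 1/(-8)) = 1/(-1104 - ⅛) = 1/(-8833/8) = -8/8833 ≈ -0.00090569)
A*R = -6*(-8/8833) = 48/8833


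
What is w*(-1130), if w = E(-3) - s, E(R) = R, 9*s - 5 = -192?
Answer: -180800/9 ≈ -20089.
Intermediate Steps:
s = -187/9 (s = 5/9 + (1/9)*(-192) = 5/9 - 64/3 = -187/9 ≈ -20.778)
w = 160/9 (w = -3 - 1*(-187/9) = -3 + 187/9 = 160/9 ≈ 17.778)
w*(-1130) = (160/9)*(-1130) = -180800/9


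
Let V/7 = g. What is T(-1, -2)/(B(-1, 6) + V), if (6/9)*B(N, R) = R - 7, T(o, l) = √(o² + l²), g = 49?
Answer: 2*√5/683 ≈ 0.0065478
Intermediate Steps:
T(o, l) = √(l² + o²)
V = 343 (V = 7*49 = 343)
B(N, R) = -21/2 + 3*R/2 (B(N, R) = 3*(R - 7)/2 = 3*(-7 + R)/2 = -21/2 + 3*R/2)
T(-1, -2)/(B(-1, 6) + V) = √((-2)² + (-1)²)/((-21/2 + (3/2)*6) + 343) = √(4 + 1)/((-21/2 + 9) + 343) = √5/(-3/2 + 343) = √5/(683/2) = √5*(2/683) = 2*√5/683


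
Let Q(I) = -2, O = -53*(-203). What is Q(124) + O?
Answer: 10757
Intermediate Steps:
O = 10759
Q(124) + O = -2 + 10759 = 10757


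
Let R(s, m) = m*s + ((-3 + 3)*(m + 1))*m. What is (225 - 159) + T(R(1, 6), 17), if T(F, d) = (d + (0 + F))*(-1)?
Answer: 43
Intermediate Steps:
R(s, m) = m*s (R(s, m) = m*s + (0*(1 + m))*m = m*s + 0*m = m*s + 0 = m*s)
T(F, d) = -F - d (T(F, d) = (d + F)*(-1) = (F + d)*(-1) = -F - d)
(225 - 159) + T(R(1, 6), 17) = (225 - 159) + (-6 - 1*17) = 66 + (-1*6 - 17) = 66 + (-6 - 17) = 66 - 23 = 43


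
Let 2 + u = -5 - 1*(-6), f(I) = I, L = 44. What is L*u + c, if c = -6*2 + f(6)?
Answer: -50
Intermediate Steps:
u = -1 (u = -2 + (-5 - 1*(-6)) = -2 + (-5 + 6) = -2 + 1 = -1)
c = -6 (c = -6*2 + 6 = -12 + 6 = -6)
L*u + c = 44*(-1) - 6 = -44 - 6 = -50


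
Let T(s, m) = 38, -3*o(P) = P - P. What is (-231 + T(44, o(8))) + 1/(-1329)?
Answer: -256498/1329 ≈ -193.00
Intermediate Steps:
o(P) = 0 (o(P) = -(P - P)/3 = -⅓*0 = 0)
(-231 + T(44, o(8))) + 1/(-1329) = (-231 + 38) + 1/(-1329) = -193 - 1/1329 = -256498/1329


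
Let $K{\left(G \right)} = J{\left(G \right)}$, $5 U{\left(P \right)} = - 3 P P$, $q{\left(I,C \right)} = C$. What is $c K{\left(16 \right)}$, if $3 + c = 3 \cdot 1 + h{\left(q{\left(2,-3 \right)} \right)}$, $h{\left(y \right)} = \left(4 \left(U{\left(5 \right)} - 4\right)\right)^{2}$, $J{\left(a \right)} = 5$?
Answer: $28880$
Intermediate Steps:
$U{\left(P \right)} = - \frac{3 P^{2}}{5}$ ($U{\left(P \right)} = \frac{- 3 P P}{5} = \frac{\left(-3\right) P^{2}}{5} = - \frac{3 P^{2}}{5}$)
$K{\left(G \right)} = 5$
$h{\left(y \right)} = 5776$ ($h{\left(y \right)} = \left(4 \left(- \frac{3 \cdot 5^{2}}{5} - 4\right)\right)^{2} = \left(4 \left(\left(- \frac{3}{5}\right) 25 - 4\right)\right)^{2} = \left(4 \left(-15 - 4\right)\right)^{2} = \left(4 \left(-19\right)\right)^{2} = \left(-76\right)^{2} = 5776$)
$c = 5776$ ($c = -3 + \left(3 \cdot 1 + 5776\right) = -3 + \left(3 + 5776\right) = -3 + 5779 = 5776$)
$c K{\left(16 \right)} = 5776 \cdot 5 = 28880$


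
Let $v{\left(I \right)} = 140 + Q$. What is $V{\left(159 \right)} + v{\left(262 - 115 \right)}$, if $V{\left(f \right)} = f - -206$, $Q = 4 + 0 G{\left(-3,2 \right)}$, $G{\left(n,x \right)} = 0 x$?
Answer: $509$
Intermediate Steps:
$G{\left(n,x \right)} = 0$
$Q = 4$ ($Q = 4 + 0 \cdot 0 = 4 + 0 = 4$)
$V{\left(f \right)} = 206 + f$ ($V{\left(f \right)} = f + 206 = 206 + f$)
$v{\left(I \right)} = 144$ ($v{\left(I \right)} = 140 + 4 = 144$)
$V{\left(159 \right)} + v{\left(262 - 115 \right)} = \left(206 + 159\right) + 144 = 365 + 144 = 509$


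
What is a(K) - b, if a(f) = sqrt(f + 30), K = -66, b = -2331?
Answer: 2331 + 6*I ≈ 2331.0 + 6.0*I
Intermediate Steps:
a(f) = sqrt(30 + f)
a(K) - b = sqrt(30 - 66) - 1*(-2331) = sqrt(-36) + 2331 = 6*I + 2331 = 2331 + 6*I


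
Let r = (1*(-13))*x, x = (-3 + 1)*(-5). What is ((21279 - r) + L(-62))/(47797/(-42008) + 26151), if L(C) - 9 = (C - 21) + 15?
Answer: 896870800/1098503411 ≈ 0.81645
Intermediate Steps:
x = 10 (x = -2*(-5) = 10)
r = -130 (r = (1*(-13))*10 = -13*10 = -130)
L(C) = 3 + C (L(C) = 9 + ((C - 21) + 15) = 9 + ((-21 + C) + 15) = 9 + (-6 + C) = 3 + C)
((21279 - r) + L(-62))/(47797/(-42008) + 26151) = ((21279 - 1*(-130)) + (3 - 62))/(47797/(-42008) + 26151) = ((21279 + 130) - 59)/(47797*(-1/42008) + 26151) = (21409 - 59)/(-47797/42008 + 26151) = 21350/(1098503411/42008) = 21350*(42008/1098503411) = 896870800/1098503411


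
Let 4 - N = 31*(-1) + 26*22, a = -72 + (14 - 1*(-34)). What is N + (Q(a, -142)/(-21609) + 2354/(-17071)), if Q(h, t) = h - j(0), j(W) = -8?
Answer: -198143041793/368887239 ≈ -537.14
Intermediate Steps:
a = -24 (a = -72 + (14 + 34) = -72 + 48 = -24)
Q(h, t) = 8 + h (Q(h, t) = h - 1*(-8) = h + 8 = 8 + h)
N = -537 (N = 4 - (31*(-1) + 26*22) = 4 - (-31 + 572) = 4 - 1*541 = 4 - 541 = -537)
N + (Q(a, -142)/(-21609) + 2354/(-17071)) = -537 + ((8 - 24)/(-21609) + 2354/(-17071)) = -537 + (-16*(-1/21609) + 2354*(-1/17071)) = -537 + (16/21609 - 2354/17071) = -537 - 50594450/368887239 = -198143041793/368887239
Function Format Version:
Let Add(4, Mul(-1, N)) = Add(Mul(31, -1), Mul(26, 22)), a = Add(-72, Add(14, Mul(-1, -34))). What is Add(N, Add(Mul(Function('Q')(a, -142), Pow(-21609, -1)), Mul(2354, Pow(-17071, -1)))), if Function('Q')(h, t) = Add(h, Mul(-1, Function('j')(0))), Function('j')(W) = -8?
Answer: Rational(-198143041793, 368887239) ≈ -537.14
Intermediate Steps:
a = -24 (a = Add(-72, Add(14, 34)) = Add(-72, 48) = -24)
Function('Q')(h, t) = Add(8, h) (Function('Q')(h, t) = Add(h, Mul(-1, -8)) = Add(h, 8) = Add(8, h))
N = -537 (N = Add(4, Mul(-1, Add(Mul(31, -1), Mul(26, 22)))) = Add(4, Mul(-1, Add(-31, 572))) = Add(4, Mul(-1, 541)) = Add(4, -541) = -537)
Add(N, Add(Mul(Function('Q')(a, -142), Pow(-21609, -1)), Mul(2354, Pow(-17071, -1)))) = Add(-537, Add(Mul(Add(8, -24), Pow(-21609, -1)), Mul(2354, Pow(-17071, -1)))) = Add(-537, Add(Mul(-16, Rational(-1, 21609)), Mul(2354, Rational(-1, 17071)))) = Add(-537, Add(Rational(16, 21609), Rational(-2354, 17071))) = Add(-537, Rational(-50594450, 368887239)) = Rational(-198143041793, 368887239)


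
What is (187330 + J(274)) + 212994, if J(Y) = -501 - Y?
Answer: 399549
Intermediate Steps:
(187330 + J(274)) + 212994 = (187330 + (-501 - 1*274)) + 212994 = (187330 + (-501 - 274)) + 212994 = (187330 - 775) + 212994 = 186555 + 212994 = 399549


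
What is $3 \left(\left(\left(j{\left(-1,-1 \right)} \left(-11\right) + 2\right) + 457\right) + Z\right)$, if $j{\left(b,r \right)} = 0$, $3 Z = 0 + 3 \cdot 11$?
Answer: $1410$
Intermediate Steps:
$Z = 11$ ($Z = \frac{0 + 3 \cdot 11}{3} = \frac{0 + 33}{3} = \frac{1}{3} \cdot 33 = 11$)
$3 \left(\left(\left(j{\left(-1,-1 \right)} \left(-11\right) + 2\right) + 457\right) + Z\right) = 3 \left(\left(\left(0 \left(-11\right) + 2\right) + 457\right) + 11\right) = 3 \left(\left(\left(0 + 2\right) + 457\right) + 11\right) = 3 \left(\left(2 + 457\right) + 11\right) = 3 \left(459 + 11\right) = 3 \cdot 470 = 1410$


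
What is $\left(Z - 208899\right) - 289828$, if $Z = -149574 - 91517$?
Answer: $-739818$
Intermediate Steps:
$Z = -241091$
$\left(Z - 208899\right) - 289828 = \left(-241091 - 208899\right) - 289828 = -449990 - 289828 = -739818$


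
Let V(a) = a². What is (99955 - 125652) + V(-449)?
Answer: 175904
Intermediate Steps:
(99955 - 125652) + V(-449) = (99955 - 125652) + (-449)² = -25697 + 201601 = 175904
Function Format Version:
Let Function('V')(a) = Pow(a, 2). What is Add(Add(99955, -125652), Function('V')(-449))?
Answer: 175904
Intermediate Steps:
Add(Add(99955, -125652), Function('V')(-449)) = Add(Add(99955, -125652), Pow(-449, 2)) = Add(-25697, 201601) = 175904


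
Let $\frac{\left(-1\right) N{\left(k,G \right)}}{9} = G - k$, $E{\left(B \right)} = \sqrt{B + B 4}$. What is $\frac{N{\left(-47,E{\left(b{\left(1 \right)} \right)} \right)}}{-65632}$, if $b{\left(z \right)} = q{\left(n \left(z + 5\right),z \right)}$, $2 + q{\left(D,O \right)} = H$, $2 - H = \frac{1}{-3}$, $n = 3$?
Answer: $\frac{423}{65632} + \frac{3 \sqrt{15}}{65632} \approx 0.0066221$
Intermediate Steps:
$H = \frac{7}{3}$ ($H = 2 - \frac{1}{-3} = 2 - - \frac{1}{3} = 2 + \frac{1}{3} = \frac{7}{3} \approx 2.3333$)
$q{\left(D,O \right)} = \frac{1}{3}$ ($q{\left(D,O \right)} = -2 + \frac{7}{3} = \frac{1}{3}$)
$b{\left(z \right)} = \frac{1}{3}$
$E{\left(B \right)} = \sqrt{5} \sqrt{B}$ ($E{\left(B \right)} = \sqrt{B + 4 B} = \sqrt{5 B} = \sqrt{5} \sqrt{B}$)
$N{\left(k,G \right)} = - 9 G + 9 k$ ($N{\left(k,G \right)} = - 9 \left(G - k\right) = - 9 G + 9 k$)
$\frac{N{\left(-47,E{\left(b{\left(1 \right)} \right)} \right)}}{-65632} = \frac{- 9 \frac{\sqrt{5}}{\sqrt{3}} + 9 \left(-47\right)}{-65632} = \left(- 9 \sqrt{5} \frac{\sqrt{3}}{3} - 423\right) \left(- \frac{1}{65632}\right) = \left(- 9 \frac{\sqrt{15}}{3} - 423\right) \left(- \frac{1}{65632}\right) = \left(- 3 \sqrt{15} - 423\right) \left(- \frac{1}{65632}\right) = \left(-423 - 3 \sqrt{15}\right) \left(- \frac{1}{65632}\right) = \frac{423}{65632} + \frac{3 \sqrt{15}}{65632}$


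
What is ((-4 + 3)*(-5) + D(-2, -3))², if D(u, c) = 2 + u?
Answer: 25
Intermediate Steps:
((-4 + 3)*(-5) + D(-2, -3))² = ((-4 + 3)*(-5) + (2 - 2))² = (-1*(-5) + 0)² = (5 + 0)² = 5² = 25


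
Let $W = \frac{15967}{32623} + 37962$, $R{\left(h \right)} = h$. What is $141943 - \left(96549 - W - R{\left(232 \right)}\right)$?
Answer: $\frac{2726907291}{32623} \approx 83589.0$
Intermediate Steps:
$W = \frac{1238450293}{32623}$ ($W = 15967 \cdot \frac{1}{32623} + 37962 = \frac{15967}{32623} + 37962 = \frac{1238450293}{32623} \approx 37963.0$)
$141943 - \left(96549 - W - R{\left(232 \right)}\right) = 141943 + \left(\left(232 + \frac{1238450293}{32623}\right) - 96549\right) = 141943 + \left(\frac{1246018829}{32623} - 96549\right) = 141943 - \frac{1903699198}{32623} = \frac{2726907291}{32623}$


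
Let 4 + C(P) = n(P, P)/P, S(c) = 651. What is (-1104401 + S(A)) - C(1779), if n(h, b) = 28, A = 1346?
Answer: -1963564162/1779 ≈ -1.1037e+6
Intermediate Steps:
C(P) = -4 + 28/P
(-1104401 + S(A)) - C(1779) = (-1104401 + 651) - (-4 + 28/1779) = -1103750 - (-4 + 28*(1/1779)) = -1103750 - (-4 + 28/1779) = -1103750 - 1*(-7088/1779) = -1103750 + 7088/1779 = -1963564162/1779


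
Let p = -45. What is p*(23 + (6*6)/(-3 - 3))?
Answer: -765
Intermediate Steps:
p*(23 + (6*6)/(-3 - 3)) = -45*(23 + (6*6)/(-3 - 3)) = -45*(23 + 36/(-6)) = -45*(23 + 36*(-⅙)) = -45*(23 - 6) = -45*17 = -765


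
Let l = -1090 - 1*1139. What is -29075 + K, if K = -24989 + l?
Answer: -56293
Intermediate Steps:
l = -2229 (l = -1090 - 1139 = -2229)
K = -27218 (K = -24989 - 2229 = -27218)
-29075 + K = -29075 - 27218 = -56293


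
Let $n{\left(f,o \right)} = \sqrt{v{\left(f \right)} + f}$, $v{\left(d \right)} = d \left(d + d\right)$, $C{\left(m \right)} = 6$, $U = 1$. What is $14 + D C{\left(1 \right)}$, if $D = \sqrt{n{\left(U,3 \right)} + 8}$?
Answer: $14 + 6 \sqrt{8 + \sqrt{3}} \approx 32.718$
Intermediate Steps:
$v{\left(d \right)} = 2 d^{2}$ ($v{\left(d \right)} = d 2 d = 2 d^{2}$)
$n{\left(f,o \right)} = \sqrt{f + 2 f^{2}}$ ($n{\left(f,o \right)} = \sqrt{2 f^{2} + f} = \sqrt{f + 2 f^{2}}$)
$D = \sqrt{8 + \sqrt{3}}$ ($D = \sqrt{\sqrt{1 \left(1 + 2 \cdot 1\right)} + 8} = \sqrt{\sqrt{1 \left(1 + 2\right)} + 8} = \sqrt{\sqrt{1 \cdot 3} + 8} = \sqrt{\sqrt{3} + 8} = \sqrt{8 + \sqrt{3}} \approx 3.1196$)
$14 + D C{\left(1 \right)} = 14 + \sqrt{8 + \sqrt{3}} \cdot 6 = 14 + 6 \sqrt{8 + \sqrt{3}}$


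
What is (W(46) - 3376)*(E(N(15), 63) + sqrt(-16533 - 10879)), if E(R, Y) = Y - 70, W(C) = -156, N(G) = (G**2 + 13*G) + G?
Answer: 24724 - 7064*I*sqrt(6853) ≈ 24724.0 - 5.8478e+5*I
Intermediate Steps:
N(G) = G**2 + 14*G
E(R, Y) = -70 + Y
(W(46) - 3376)*(E(N(15), 63) + sqrt(-16533 - 10879)) = (-156 - 3376)*((-70 + 63) + sqrt(-16533 - 10879)) = -3532*(-7 + sqrt(-27412)) = -3532*(-7 + 2*I*sqrt(6853)) = 24724 - 7064*I*sqrt(6853)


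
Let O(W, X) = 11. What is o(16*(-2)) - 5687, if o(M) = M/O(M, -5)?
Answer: -62589/11 ≈ -5689.9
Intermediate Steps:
o(M) = M/11
o(16*(-2)) - 5687 = (16*(-2))/11 - 5687 = (1/11)*(-32) - 5687 = -32/11 - 5687 = -62589/11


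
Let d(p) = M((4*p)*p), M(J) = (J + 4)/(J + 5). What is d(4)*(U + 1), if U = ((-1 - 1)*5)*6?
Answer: -4012/69 ≈ -58.145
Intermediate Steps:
U = -60 (U = -2*5*6 = -10*6 = -60)
M(J) = (4 + J)/(5 + J)
d(p) = (4 + 4*p²)/(5 + 4*p²) (d(p) = (4 + (4*p)*p)/(5 + (4*p)*p) = (4 + 4*p²)/(5 + 4*p²))
d(4)*(U + 1) = (4*(1 + 4²)/(5 + 4*4²))*(-60 + 1) = (4*(1 + 16)/(5 + 4*16))*(-59) = (4*17/(5 + 64))*(-59) = (4*17/69)*(-59) = (4*(1/69)*17)*(-59) = (68/69)*(-59) = -4012/69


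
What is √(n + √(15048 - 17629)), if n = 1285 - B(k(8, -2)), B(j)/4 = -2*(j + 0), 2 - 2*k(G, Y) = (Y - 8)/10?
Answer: √(1297 + I*√2581) ≈ 36.021 + 0.7052*I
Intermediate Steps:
k(G, Y) = 7/5 - Y/20 (k(G, Y) = 1 - (Y - 8)/(2*10) = 1 - (-8 + Y)/(2*10) = 1 - (-⅘ + Y/10)/2 = 1 + (⅖ - Y/20) = 7/5 - Y/20)
B(j) = -8*j (B(j) = 4*(-2*(j + 0)) = 4*(-2*j) = -8*j)
n = 1297 (n = 1285 - (-8)*(7/5 - 1/20*(-2)) = 1285 - (-8)*(7/5 + ⅒) = 1285 - (-8)*3/2 = 1285 - 1*(-12) = 1285 + 12 = 1297)
√(n + √(15048 - 17629)) = √(1297 + √(15048 - 17629)) = √(1297 + √(-2581)) = √(1297 + I*√2581)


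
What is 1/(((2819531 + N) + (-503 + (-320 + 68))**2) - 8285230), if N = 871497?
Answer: -1/4024177 ≈ -2.4850e-7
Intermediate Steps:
1/(((2819531 + N) + (-503 + (-320 + 68))**2) - 8285230) = 1/(((2819531 + 871497) + (-503 + (-320 + 68))**2) - 8285230) = 1/((3691028 + (-503 - 252)**2) - 8285230) = 1/((3691028 + (-755)**2) - 8285230) = 1/((3691028 + 570025) - 8285230) = 1/(4261053 - 8285230) = 1/(-4024177) = -1/4024177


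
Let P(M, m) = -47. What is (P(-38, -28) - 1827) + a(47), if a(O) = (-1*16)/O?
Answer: -88094/47 ≈ -1874.3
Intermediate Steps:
a(O) = -16/O
(P(-38, -28) - 1827) + a(47) = (-47 - 1827) - 16/47 = -1874 - 16*1/47 = -1874 - 16/47 = -88094/47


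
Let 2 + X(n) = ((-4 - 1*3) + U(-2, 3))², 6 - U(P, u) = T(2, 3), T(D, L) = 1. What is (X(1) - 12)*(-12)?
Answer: 120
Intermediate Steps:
U(P, u) = 5 (U(P, u) = 6 - 1*1 = 6 - 1 = 5)
X(n) = 2 (X(n) = -2 + ((-4 - 1*3) + 5)² = -2 + ((-4 - 3) + 5)² = -2 + (-7 + 5)² = -2 + (-2)² = -2 + 4 = 2)
(X(1) - 12)*(-12) = (2 - 12)*(-12) = -10*(-12) = 120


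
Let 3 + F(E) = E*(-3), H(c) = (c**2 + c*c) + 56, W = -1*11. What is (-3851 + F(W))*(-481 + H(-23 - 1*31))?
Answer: -20660147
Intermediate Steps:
W = -11
H(c) = 56 + 2*c**2 (H(c) = (c**2 + c**2) + 56 = 2*c**2 + 56 = 56 + 2*c**2)
F(E) = -3 - 3*E (F(E) = -3 + E*(-3) = -3 - 3*E)
(-3851 + F(W))*(-481 + H(-23 - 1*31)) = (-3851 + (-3 - 3*(-11)))*(-481 + (56 + 2*(-23 - 1*31)**2)) = (-3851 + (-3 + 33))*(-481 + (56 + 2*(-23 - 31)**2)) = (-3851 + 30)*(-481 + (56 + 2*(-54)**2)) = -3821*(-481 + (56 + 2*2916)) = -3821*(-481 + (56 + 5832)) = -3821*(-481 + 5888) = -3821*5407 = -20660147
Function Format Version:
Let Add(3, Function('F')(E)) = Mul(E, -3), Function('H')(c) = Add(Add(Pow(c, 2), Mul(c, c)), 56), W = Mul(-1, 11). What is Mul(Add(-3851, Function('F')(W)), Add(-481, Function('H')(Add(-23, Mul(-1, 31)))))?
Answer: -20660147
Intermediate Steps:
W = -11
Function('H')(c) = Add(56, Mul(2, Pow(c, 2))) (Function('H')(c) = Add(Add(Pow(c, 2), Pow(c, 2)), 56) = Add(Mul(2, Pow(c, 2)), 56) = Add(56, Mul(2, Pow(c, 2))))
Function('F')(E) = Add(-3, Mul(-3, E)) (Function('F')(E) = Add(-3, Mul(E, -3)) = Add(-3, Mul(-3, E)))
Mul(Add(-3851, Function('F')(W)), Add(-481, Function('H')(Add(-23, Mul(-1, 31))))) = Mul(Add(-3851, Add(-3, Mul(-3, -11))), Add(-481, Add(56, Mul(2, Pow(Add(-23, Mul(-1, 31)), 2))))) = Mul(Add(-3851, Add(-3, 33)), Add(-481, Add(56, Mul(2, Pow(Add(-23, -31), 2))))) = Mul(Add(-3851, 30), Add(-481, Add(56, Mul(2, Pow(-54, 2))))) = Mul(-3821, Add(-481, Add(56, Mul(2, 2916)))) = Mul(-3821, Add(-481, Add(56, 5832))) = Mul(-3821, Add(-481, 5888)) = Mul(-3821, 5407) = -20660147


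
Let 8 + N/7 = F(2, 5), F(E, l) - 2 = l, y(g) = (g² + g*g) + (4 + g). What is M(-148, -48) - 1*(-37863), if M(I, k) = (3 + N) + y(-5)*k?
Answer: 35507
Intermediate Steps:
y(g) = 4 + g + 2*g² (y(g) = (g² + g²) + (4 + g) = 2*g² + (4 + g) = 4 + g + 2*g²)
F(E, l) = 2 + l
N = -7 (N = -56 + 7*(2 + 5) = -56 + 7*7 = -56 + 49 = -7)
M(I, k) = -4 + 49*k (M(I, k) = (3 - 7) + (4 - 5 + 2*(-5)²)*k = -4 + (4 - 5 + 2*25)*k = -4 + (4 - 5 + 50)*k = -4 + 49*k)
M(-148, -48) - 1*(-37863) = (-4 + 49*(-48)) - 1*(-37863) = (-4 - 2352) + 37863 = -2356 + 37863 = 35507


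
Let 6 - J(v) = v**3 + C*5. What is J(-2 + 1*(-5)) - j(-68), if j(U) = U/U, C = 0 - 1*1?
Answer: 353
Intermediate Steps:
C = -1 (C = 0 - 1 = -1)
j(U) = 1
J(v) = 11 - v**3 (J(v) = 6 - (v**3 - 1*5) = 6 - (v**3 - 5) = 6 - (-5 + v**3) = 6 + (5 - v**3) = 11 - v**3)
J(-2 + 1*(-5)) - j(-68) = (11 - (-2 + 1*(-5))**3) - 1*1 = (11 - (-2 - 5)**3) - 1 = (11 - 1*(-7)**3) - 1 = (11 - 1*(-343)) - 1 = (11 + 343) - 1 = 354 - 1 = 353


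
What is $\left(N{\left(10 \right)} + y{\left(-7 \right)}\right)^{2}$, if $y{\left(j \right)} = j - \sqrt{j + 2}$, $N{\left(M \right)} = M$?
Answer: $\left(3 - i \sqrt{5}\right)^{2} \approx 4.0 - 13.416 i$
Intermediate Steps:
$y{\left(j \right)} = j - \sqrt{2 + j}$
$\left(N{\left(10 \right)} + y{\left(-7 \right)}\right)^{2} = \left(10 - \left(7 + \sqrt{2 - 7}\right)\right)^{2} = \left(10 - \left(7 + \sqrt{-5}\right)\right)^{2} = \left(10 - \left(7 + i \sqrt{5}\right)\right)^{2} = \left(3 - i \sqrt{5}\right)^{2}$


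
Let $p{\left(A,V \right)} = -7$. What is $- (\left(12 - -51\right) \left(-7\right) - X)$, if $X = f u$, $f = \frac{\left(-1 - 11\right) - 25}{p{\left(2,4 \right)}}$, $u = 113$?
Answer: $\frac{7268}{7} \approx 1038.3$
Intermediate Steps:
$f = \frac{37}{7}$ ($f = \frac{\left(-1 - 11\right) - 25}{-7} = \left(\left(-1 - 11\right) - 25\right) \left(- \frac{1}{7}\right) = \left(-12 - 25\right) \left(- \frac{1}{7}\right) = \left(-37\right) \left(- \frac{1}{7}\right) = \frac{37}{7} \approx 5.2857$)
$X = \frac{4181}{7}$ ($X = \frac{37}{7} \cdot 113 = \frac{4181}{7} \approx 597.29$)
$- (\left(12 - -51\right) \left(-7\right) - X) = - (\left(12 - -51\right) \left(-7\right) - \frac{4181}{7}) = - (\left(12 + 51\right) \left(-7\right) - \frac{4181}{7}) = - (63 \left(-7\right) - \frac{4181}{7}) = - (-441 - \frac{4181}{7}) = \left(-1\right) \left(- \frac{7268}{7}\right) = \frac{7268}{7}$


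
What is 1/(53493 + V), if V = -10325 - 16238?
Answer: 1/26930 ≈ 3.7133e-5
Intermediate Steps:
V = -26563
1/(53493 + V) = 1/(53493 - 26563) = 1/26930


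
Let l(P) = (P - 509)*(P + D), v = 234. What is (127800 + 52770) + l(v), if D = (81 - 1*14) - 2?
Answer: 98345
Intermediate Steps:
D = 65 (D = (81 - 14) - 2 = 67 - 2 = 65)
l(P) = (-509 + P)*(65 + P) (l(P) = (P - 509)*(P + 65) = (-509 + P)*(65 + P))
(127800 + 52770) + l(v) = (127800 + 52770) + (-33085 + 234**2 - 444*234) = 180570 + (-33085 + 54756 - 103896) = 180570 - 82225 = 98345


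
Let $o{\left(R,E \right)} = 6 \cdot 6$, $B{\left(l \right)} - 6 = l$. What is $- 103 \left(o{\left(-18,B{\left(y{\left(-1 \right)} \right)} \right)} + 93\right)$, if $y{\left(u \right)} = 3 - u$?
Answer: $-13287$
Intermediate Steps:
$B{\left(l \right)} = 6 + l$
$o{\left(R,E \right)} = 36$
$- 103 \left(o{\left(-18,B{\left(y{\left(-1 \right)} \right)} \right)} + 93\right) = - 103 \left(36 + 93\right) = \left(-103\right) 129 = -13287$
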